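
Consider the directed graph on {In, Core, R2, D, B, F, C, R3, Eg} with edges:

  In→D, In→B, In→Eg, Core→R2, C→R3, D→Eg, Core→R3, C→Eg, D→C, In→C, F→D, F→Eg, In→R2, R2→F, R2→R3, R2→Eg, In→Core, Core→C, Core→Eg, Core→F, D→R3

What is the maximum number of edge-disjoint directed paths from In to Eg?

Assign every edge capacity 1; by Menger, the answer equals the max flow.
Path In→Eg (+1); total 1.
Path In→Core→Eg (+1); total 2.
Path In→R2→Eg (+1); total 3.
Path In→D→Eg (+1); total 4.
Path In→C→Eg (+1); total 5.
No residual In→Eg path; max flow = 5.
Certifying cut of size 5: {In→C, In→Core, In→D, In→Eg, In→R2}.

5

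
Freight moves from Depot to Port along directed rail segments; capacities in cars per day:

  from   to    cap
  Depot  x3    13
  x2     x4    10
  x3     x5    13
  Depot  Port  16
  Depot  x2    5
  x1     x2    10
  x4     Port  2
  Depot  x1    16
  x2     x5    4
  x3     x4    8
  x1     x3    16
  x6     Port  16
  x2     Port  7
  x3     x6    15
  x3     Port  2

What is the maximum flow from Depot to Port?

42

Augment Depot→Port: bottleneck 16, flow now 16.
Augment Depot→x2→Port: bottleneck 5, flow now 21.
Augment Depot→x3→Port: bottleneck 2, flow now 23.
Augment Depot→x1→x2→Port: bottleneck 2, flow now 25.
Augment Depot→x3→x4→Port: bottleneck 2, flow now 27.
Augment Depot→x3→x6→Port: bottleneck 9, flow now 36.
Augment Depot→x1→x3→x6→Port: bottleneck 6, flow now 42.
No augmenting path remains; maximum flow = 42.
In the residual graph, reachable from Depot: {Depot, x1, x2, x3, x4, x5}.
Min-cut edges: Depot→Port (16), x2→Port (7), x3→x6 (15), x3→Port (2), x4→Port (2); capacity 16 + 7 + 15 + 2 + 2 = 42.
This cut is saturated, so no flow can exceed 42.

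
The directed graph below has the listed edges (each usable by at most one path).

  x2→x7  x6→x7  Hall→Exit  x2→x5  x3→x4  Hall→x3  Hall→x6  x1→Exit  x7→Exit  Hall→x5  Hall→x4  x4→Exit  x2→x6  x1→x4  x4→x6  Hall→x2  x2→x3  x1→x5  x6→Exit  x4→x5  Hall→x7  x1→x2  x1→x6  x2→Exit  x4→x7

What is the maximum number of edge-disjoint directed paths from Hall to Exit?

Assign every edge capacity 1; by Menger, the answer equals the max flow.
Path Hall→Exit (+1); total 1.
Path Hall→x2→Exit (+1); total 2.
Path Hall→x4→Exit (+1); total 3.
Path Hall→x6→Exit (+1); total 4.
Path Hall→x7→Exit (+1); total 5.
No residual Hall→Exit path; max flow = 5.
Certifying cut of size 5: {Hall→Exit, Hall→x2, x4→Exit, x6→Exit, x7→Exit}.

5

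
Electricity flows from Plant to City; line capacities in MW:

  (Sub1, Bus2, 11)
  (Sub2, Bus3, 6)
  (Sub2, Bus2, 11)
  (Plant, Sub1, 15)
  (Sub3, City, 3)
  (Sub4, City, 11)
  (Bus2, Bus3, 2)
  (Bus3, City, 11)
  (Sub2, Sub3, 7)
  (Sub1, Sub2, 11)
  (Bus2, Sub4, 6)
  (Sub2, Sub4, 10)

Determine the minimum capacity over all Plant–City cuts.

15

Augment Plant→Sub1→Bus2→Bus3→City: bottleneck 2, flow now 2.
Augment Plant→Sub1→Bus2→Sub4→City: bottleneck 6, flow now 8.
Augment Plant→Sub1→Sub2→Bus3→City: bottleneck 6, flow now 14.
Augment Plant→Sub1→Sub2→Sub3→City: bottleneck 1, flow now 15.
No augmenting path remains; maximum flow = 15.
By max-flow min-cut, the minimum cut capacity equals the max flow.
In the residual graph, reachable from Plant: {Plant}.
Min-cut edges: Plant→Sub1 (15); capacity 15 = 15.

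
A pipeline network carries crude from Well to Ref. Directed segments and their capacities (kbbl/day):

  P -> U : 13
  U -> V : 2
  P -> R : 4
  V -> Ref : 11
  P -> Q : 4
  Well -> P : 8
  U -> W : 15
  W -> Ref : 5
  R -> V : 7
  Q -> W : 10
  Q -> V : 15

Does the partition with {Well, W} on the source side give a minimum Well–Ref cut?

Given cut capacity: 8 + 5 = 13.
Augment Well→P→Q→V→Ref: bottleneck 4, flow now 4.
Augment Well→P→R→V→Ref: bottleneck 4, flow now 8.
No augmenting path remains; maximum flow = 8.
In the residual graph, reachable from Well: {Well}.
Min-cut edges: Well→P (8); capacity 8 = 8.
Cut capacity 13 exceeds the max flow 8, so it is not minimum.

No — its capacity is 13, but the minimum cut has capacity 8.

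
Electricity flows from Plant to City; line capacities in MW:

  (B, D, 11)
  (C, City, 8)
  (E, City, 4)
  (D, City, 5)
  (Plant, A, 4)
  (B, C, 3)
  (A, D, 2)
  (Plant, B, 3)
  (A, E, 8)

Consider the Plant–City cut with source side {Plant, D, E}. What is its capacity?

Edges leaving {Plant, D, E}: Plant→A (4), Plant→B (3), D→City (5), E→City (4).
Cut capacity = 4 + 3 + 5 + 4 = 16.

16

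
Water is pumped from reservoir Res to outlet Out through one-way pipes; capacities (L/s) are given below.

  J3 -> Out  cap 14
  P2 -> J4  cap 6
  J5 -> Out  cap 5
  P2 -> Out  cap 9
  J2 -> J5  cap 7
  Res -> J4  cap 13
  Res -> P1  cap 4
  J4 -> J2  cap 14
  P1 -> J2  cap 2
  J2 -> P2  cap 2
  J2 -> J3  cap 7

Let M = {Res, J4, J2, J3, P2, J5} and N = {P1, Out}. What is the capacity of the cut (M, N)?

Edges leaving {Res, J4, J2, J3, P2, J5}: Res→P1 (4), J3→Out (14), P2→Out (9), J5→Out (5).
Cut capacity = 4 + 14 + 9 + 5 = 32.

32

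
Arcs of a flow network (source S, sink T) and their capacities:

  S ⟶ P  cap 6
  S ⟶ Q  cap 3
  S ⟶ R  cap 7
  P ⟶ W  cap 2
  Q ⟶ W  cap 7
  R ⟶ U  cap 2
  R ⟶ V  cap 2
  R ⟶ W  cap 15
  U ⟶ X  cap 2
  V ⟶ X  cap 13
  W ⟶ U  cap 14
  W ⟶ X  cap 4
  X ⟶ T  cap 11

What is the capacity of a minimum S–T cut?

8

Augment S→P→W→X→T: bottleneck 2, flow now 2.
Augment S→Q→W→X→T: bottleneck 2, flow now 4.
Augment S→R→U→X→T: bottleneck 2, flow now 6.
Augment S→R→V→X→T: bottleneck 2, flow now 8.
No augmenting path remains; maximum flow = 8.
By max-flow min-cut, the minimum cut capacity equals the max flow.
In the residual graph, reachable from S: {S, P, Q, R, U, W}.
Min-cut edges: R→V (2), U→X (2), W→X (4); capacity 2 + 2 + 4 = 8.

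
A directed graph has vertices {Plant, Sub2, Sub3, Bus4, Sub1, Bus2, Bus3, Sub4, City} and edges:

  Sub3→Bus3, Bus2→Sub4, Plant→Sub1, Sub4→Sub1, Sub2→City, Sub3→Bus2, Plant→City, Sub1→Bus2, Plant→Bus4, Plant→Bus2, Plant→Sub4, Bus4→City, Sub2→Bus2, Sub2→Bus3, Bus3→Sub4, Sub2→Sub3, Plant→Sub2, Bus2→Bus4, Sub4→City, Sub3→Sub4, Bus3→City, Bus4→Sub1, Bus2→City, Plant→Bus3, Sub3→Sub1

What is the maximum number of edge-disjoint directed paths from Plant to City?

Assign every edge capacity 1; by Menger, the answer equals the max flow.
Path Plant→City (+1); total 1.
Path Plant→Sub2→City (+1); total 2.
Path Plant→Bus4→City (+1); total 3.
Path Plant→Bus2→City (+1); total 4.
Path Plant→Bus3→City (+1); total 5.
Path Plant→Sub4→City (+1); total 6.
No residual Plant→City path; max flow = 6.
Certifying cut of size 6: {Bus2→City, Bus4→City, Plant→Bus3, Plant→City, Plant→Sub2, Sub4→City}.

6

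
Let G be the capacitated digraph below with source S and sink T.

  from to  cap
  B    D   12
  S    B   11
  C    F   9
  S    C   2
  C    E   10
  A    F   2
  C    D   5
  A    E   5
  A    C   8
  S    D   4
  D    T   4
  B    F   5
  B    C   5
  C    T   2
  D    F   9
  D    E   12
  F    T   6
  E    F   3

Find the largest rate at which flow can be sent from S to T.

12

Augment S→C→T: bottleneck 2, flow now 2.
Augment S→D→T: bottleneck 4, flow now 6.
Augment S→B→F→T: bottleneck 5, flow now 11.
Augment S→B→C→F→T: bottleneck 1, flow now 12.
No augmenting path remains; maximum flow = 12.
In the residual graph, reachable from S: {S, B, C, D, E, F}.
Min-cut edges: C→T (2), D→T (4), F→T (6); capacity 2 + 4 + 6 = 12.
This cut is saturated, so no flow can exceed 12.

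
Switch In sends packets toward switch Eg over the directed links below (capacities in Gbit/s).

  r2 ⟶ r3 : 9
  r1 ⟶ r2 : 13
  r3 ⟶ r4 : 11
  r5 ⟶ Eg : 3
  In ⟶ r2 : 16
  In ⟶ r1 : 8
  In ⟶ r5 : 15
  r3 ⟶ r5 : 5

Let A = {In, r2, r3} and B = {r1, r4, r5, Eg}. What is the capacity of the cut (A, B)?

Edges leaving {In, r2, r3}: In→r1 (8), In→r5 (15), r3→r4 (11), r3→r5 (5).
Cut capacity = 8 + 15 + 11 + 5 = 39.

39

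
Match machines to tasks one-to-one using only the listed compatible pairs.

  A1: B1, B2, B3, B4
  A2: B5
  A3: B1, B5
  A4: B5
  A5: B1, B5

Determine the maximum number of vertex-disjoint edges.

3

Unit-capacity flow: source→left, listed edges, right→sink; max matching = max flow.
Augmenting path A1→B1 (+1); matched 1.
Augmenting path A2→B5 (+1); matched 2.
Augmenting path A3→B1→A1→B2 (+1); matched 3.
No augmenting path remains; maximum matching = 3.
König certificate: {A1, B1, B5} is a vertex cover of size 3 (every listed pair touches it), so no matching can be larger.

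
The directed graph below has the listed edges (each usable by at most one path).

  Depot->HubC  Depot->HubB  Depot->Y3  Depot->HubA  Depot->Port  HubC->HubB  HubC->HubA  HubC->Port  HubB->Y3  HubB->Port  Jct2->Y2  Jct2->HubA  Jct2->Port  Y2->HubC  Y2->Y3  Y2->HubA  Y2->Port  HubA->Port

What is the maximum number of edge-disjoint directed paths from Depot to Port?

4

Assign every edge capacity 1; by Menger, the answer equals the max flow.
Path Depot→Port (+1); total 1.
Path Depot→HubC→Port (+1); total 2.
Path Depot→HubB→Port (+1); total 3.
Path Depot→HubA→Port (+1); total 4.
No residual Depot→Port path; max flow = 4.
Certifying cut of size 4: {Depot→HubA, Depot→HubB, Depot→HubC, Depot→Port}.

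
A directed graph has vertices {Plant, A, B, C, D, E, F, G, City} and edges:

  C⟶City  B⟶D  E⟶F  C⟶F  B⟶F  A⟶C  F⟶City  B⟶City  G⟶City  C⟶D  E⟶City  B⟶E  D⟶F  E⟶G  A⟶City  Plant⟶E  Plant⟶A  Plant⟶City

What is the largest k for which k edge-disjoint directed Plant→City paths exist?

Assign every edge capacity 1; by Menger, the answer equals the max flow.
Path Plant→City (+1); total 1.
Path Plant→A→City (+1); total 2.
Path Plant→E→City (+1); total 3.
No residual Plant→City path; max flow = 3.
Certifying cut of size 3: {Plant→A, Plant→City, Plant→E}.

3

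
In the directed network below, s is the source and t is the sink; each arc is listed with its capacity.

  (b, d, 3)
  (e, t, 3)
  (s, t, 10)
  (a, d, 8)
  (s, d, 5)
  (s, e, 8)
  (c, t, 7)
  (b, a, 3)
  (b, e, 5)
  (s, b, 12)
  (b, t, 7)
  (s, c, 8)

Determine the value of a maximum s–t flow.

27

Augment s→t: bottleneck 10, flow now 10.
Augment s→b→t: bottleneck 7, flow now 17.
Augment s→c→t: bottleneck 7, flow now 24.
Augment s→e→t: bottleneck 3, flow now 27.
No augmenting path remains; maximum flow = 27.
In the residual graph, reachable from s: {s, a, b, c, d, e}.
Min-cut edges: s→t (10), b→t (7), c→t (7), e→t (3); capacity 10 + 7 + 7 + 3 = 27.
This cut is saturated, so no flow can exceed 27.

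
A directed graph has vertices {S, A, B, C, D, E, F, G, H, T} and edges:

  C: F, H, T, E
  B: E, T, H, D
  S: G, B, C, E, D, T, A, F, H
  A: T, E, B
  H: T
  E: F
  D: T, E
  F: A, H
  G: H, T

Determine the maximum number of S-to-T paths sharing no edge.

Assign every edge capacity 1; by Menger, the answer equals the max flow.
Path S→T (+1); total 1.
Path S→A→T (+1); total 2.
Path S→B→T (+1); total 3.
Path S→C→T (+1); total 4.
Path S→D→T (+1); total 5.
Path S→G→T (+1); total 6.
Path S→H→T (+1); total 7.
No residual S→T path; max flow = 7.
Certifying cut of size 7: {A→T, B→T, D→T, H→T, S→C, S→G, S→T}.

7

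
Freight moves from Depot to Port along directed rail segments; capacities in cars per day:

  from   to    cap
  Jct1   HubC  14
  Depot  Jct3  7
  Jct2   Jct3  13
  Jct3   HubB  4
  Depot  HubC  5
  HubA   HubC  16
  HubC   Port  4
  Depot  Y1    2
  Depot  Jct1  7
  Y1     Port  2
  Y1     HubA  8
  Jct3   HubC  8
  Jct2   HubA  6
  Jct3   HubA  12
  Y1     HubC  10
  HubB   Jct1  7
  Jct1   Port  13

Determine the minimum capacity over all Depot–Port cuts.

Augment Depot→Y1→Port: bottleneck 2, flow now 2.
Augment Depot→Jct1→Port: bottleneck 7, flow now 9.
Augment Depot→HubC→Port: bottleneck 4, flow now 13.
Augment Depot→Jct3→HubB→Jct1→Port: bottleneck 4, flow now 17.
No augmenting path remains; maximum flow = 17.
By max-flow min-cut, the minimum cut capacity equals the max flow.
In the residual graph, reachable from Depot: {Depot, Jct3, HubA, HubC}.
Min-cut edges: Depot→Y1 (2), Depot→Jct1 (7), Jct3→HubB (4), HubC→Port (4); capacity 2 + 7 + 4 + 4 = 17.

17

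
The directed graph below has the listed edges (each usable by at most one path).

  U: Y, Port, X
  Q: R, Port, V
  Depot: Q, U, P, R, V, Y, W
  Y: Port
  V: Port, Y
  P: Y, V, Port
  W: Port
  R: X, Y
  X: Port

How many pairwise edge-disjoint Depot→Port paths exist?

7

Assign every edge capacity 1; by Menger, the answer equals the max flow.
Path Depot→P→Port (+1); total 1.
Path Depot→Q→Port (+1); total 2.
Path Depot→U→Port (+1); total 3.
Path Depot→V→Port (+1); total 4.
Path Depot→W→Port (+1); total 5.
Path Depot→Y→Port (+1); total 6.
Path Depot→R→X→Port (+1); total 7.
No residual Depot→Port path; max flow = 7.
Certifying cut of size 7: {Depot→P, Depot→Q, Depot→R, Depot→U, Depot→V, Depot→W, Depot→Y}.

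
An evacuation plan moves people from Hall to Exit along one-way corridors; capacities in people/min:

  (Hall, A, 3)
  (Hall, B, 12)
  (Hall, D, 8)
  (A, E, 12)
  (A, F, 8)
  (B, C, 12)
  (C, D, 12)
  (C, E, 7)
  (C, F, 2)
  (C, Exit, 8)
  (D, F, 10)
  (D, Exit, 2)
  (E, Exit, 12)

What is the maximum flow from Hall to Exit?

Augment Hall→D→Exit: bottleneck 2, flow now 2.
Augment Hall→A→E→Exit: bottleneck 3, flow now 5.
Augment Hall→B→C→Exit: bottleneck 8, flow now 13.
Augment Hall→B→C→E→Exit: bottleneck 4, flow now 17.
No augmenting path remains; maximum flow = 17.
In the residual graph, reachable from Hall: {Hall, D, F}.
Min-cut edges: Hall→A (3), Hall→B (12), D→Exit (2); capacity 3 + 12 + 2 = 17.
This cut is saturated, so no flow can exceed 17.

17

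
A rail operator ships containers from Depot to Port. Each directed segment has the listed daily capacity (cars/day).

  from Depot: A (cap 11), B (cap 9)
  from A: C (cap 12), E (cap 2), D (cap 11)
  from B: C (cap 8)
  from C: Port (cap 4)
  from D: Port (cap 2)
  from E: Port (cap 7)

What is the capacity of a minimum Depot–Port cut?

8

Augment Depot→A→C→Port: bottleneck 4, flow now 4.
Augment Depot→A→D→Port: bottleneck 2, flow now 6.
Augment Depot→A→E→Port: bottleneck 2, flow now 8.
No augmenting path remains; maximum flow = 8.
By max-flow min-cut, the minimum cut capacity equals the max flow.
In the residual graph, reachable from Depot: {Depot, A, B, C, D}.
Min-cut edges: A→E (2), C→Port (4), D→Port (2); capacity 2 + 4 + 2 = 8.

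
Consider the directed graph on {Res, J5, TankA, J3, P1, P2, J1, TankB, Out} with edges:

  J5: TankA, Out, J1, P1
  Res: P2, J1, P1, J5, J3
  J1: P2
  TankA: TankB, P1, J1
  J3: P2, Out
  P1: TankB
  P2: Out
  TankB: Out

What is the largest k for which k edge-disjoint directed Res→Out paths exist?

4

Assign every edge capacity 1; by Menger, the answer equals the max flow.
Path Res→J5→Out (+1); total 1.
Path Res→J3→Out (+1); total 2.
Path Res→P2→Out (+1); total 3.
Path Res→P1→TankB→Out (+1); total 4.
No residual Res→Out path; max flow = 4.
Certifying cut of size 4: {P2→Out, Res→J3, Res→J5, Res→P1}.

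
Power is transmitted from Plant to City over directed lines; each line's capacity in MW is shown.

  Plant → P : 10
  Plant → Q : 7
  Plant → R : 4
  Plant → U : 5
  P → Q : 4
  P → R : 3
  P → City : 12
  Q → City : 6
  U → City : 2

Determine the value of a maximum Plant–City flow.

Augment Plant→P→City: bottleneck 10, flow now 10.
Augment Plant→Q→City: bottleneck 6, flow now 16.
Augment Plant→U→City: bottleneck 2, flow now 18.
No augmenting path remains; maximum flow = 18.
In the residual graph, reachable from Plant: {Plant, Q, R, U}.
Min-cut edges: Plant→P (10), Q→City (6), U→City (2); capacity 10 + 6 + 2 = 18.
This cut is saturated, so no flow can exceed 18.

18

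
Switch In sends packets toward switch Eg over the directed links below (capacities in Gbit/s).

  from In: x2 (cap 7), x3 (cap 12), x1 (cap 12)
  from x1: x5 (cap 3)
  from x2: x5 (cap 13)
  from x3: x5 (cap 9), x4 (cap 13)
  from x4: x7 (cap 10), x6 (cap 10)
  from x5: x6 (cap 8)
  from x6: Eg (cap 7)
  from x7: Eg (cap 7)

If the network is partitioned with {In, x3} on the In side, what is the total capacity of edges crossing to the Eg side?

41

Edges leaving {In, x3}: In→x1 (12), In→x2 (7), x3→x4 (13), x3→x5 (9).
Cut capacity = 12 + 7 + 13 + 9 = 41.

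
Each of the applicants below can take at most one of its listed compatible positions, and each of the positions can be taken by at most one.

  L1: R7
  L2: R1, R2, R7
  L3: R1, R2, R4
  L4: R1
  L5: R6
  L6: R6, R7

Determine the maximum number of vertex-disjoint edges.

5

Unit-capacity flow: source→left, listed edges, right→sink; max matching = max flow.
Augmenting path L1→R7 (+1); matched 1.
Augmenting path L2→R1 (+1); matched 2.
Augmenting path L3→R2 (+1); matched 3.
Augmenting path L5→R6 (+1); matched 4.
Augmenting path L4→R1→L2→R2→L3→R4 (+1); matched 5.
No augmenting path remains; maximum matching = 5.
König certificate: {L2, L3, L4, R6, R7} is a vertex cover of size 5 (every listed pair touches it), so no matching can be larger.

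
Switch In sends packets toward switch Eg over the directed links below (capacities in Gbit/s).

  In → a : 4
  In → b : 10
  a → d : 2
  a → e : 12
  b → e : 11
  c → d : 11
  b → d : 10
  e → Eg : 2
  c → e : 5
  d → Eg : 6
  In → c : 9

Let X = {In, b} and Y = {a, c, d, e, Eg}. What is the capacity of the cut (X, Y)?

Edges leaving {In, b}: In→a (4), In→c (9), b→d (10), b→e (11).
Cut capacity = 4 + 9 + 10 + 11 = 34.

34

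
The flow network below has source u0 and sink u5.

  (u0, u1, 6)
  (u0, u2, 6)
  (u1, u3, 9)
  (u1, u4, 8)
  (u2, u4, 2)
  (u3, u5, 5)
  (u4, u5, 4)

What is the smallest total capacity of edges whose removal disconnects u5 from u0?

8

Augment u0→u1→u3→u5: bottleneck 5, flow now 5.
Augment u0→u1→u4→u5: bottleneck 1, flow now 6.
Augment u0→u2→u4→u5: bottleneck 2, flow now 8.
No augmenting path remains; maximum flow = 8.
By max-flow min-cut, the minimum cut capacity equals the max flow.
In the residual graph, reachable from u0: {u0, u2}.
Min-cut edges: u0→u1 (6), u2→u4 (2); capacity 6 + 2 = 8.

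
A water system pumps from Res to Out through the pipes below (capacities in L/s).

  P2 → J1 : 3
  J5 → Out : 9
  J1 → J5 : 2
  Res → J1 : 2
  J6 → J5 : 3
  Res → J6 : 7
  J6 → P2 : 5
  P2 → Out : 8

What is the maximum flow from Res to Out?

9

Augment Res→J1→J5→Out: bottleneck 2, flow now 2.
Augment Res→J6→J5→Out: bottleneck 3, flow now 5.
Augment Res→J6→P2→Out: bottleneck 4, flow now 9.
No augmenting path remains; maximum flow = 9.
In the residual graph, reachable from Res: {Res}.
Min-cut edges: Res→J1 (2), Res→J6 (7); capacity 2 + 7 = 9.
This cut is saturated, so no flow can exceed 9.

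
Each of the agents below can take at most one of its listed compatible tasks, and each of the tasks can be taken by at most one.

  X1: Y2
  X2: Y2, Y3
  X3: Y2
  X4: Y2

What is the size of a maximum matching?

2

Unit-capacity flow: source→left, listed edges, right→sink; max matching = max flow.
Augmenting path X1→Y2 (+1); matched 1.
Augmenting path X2→Y3 (+1); matched 2.
No augmenting path remains; maximum matching = 2.
König certificate: {X2, Y2} is a vertex cover of size 2 (every listed pair touches it), so no matching can be larger.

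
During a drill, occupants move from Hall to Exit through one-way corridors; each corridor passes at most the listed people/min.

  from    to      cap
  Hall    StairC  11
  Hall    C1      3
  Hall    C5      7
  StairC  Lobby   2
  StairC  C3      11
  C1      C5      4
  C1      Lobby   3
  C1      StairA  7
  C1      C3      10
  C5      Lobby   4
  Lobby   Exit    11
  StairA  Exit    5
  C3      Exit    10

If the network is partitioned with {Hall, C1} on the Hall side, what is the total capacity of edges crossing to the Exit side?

42

Edges leaving {Hall, C1}: Hall→StairC (11), Hall→C5 (7), C1→C5 (4), C1→Lobby (3), C1→StairA (7), C1→C3 (10).
Cut capacity = 11 + 7 + 4 + 3 + 7 + 10 = 42.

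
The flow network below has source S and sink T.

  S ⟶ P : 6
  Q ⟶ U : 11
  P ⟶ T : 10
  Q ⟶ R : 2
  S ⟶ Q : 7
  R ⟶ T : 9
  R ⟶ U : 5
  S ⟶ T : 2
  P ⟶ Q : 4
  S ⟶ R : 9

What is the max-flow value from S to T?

17

Augment S→T: bottleneck 2, flow now 2.
Augment S→P→T: bottleneck 6, flow now 8.
Augment S→R→T: bottleneck 9, flow now 17.
No augmenting path remains; maximum flow = 17.
In the residual graph, reachable from S: {S, Q, R, U}.
Min-cut edges: S→P (6), S→T (2), R→T (9); capacity 6 + 2 + 9 = 17.
This cut is saturated, so no flow can exceed 17.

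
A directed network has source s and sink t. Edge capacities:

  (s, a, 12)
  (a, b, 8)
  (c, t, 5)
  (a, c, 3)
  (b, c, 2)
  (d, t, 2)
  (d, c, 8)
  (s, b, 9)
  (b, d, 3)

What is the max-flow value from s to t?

7

Augment s→a→c→t: bottleneck 3, flow now 3.
Augment s→b→c→t: bottleneck 2, flow now 5.
Augment s→b→d→t: bottleneck 2, flow now 7.
No augmenting path remains; maximum flow = 7.
In the residual graph, reachable from s: {s, a, b, c, d}.
Min-cut edges: c→t (5), d→t (2); capacity 5 + 2 = 7.
This cut is saturated, so no flow can exceed 7.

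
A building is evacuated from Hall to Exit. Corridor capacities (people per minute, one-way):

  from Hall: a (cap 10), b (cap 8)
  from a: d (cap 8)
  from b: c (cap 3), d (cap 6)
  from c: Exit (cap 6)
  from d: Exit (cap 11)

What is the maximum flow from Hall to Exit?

Augment Hall→a→d→Exit: bottleneck 8, flow now 8.
Augment Hall→b→c→Exit: bottleneck 3, flow now 11.
Augment Hall→b→d→Exit: bottleneck 3, flow now 14.
No augmenting path remains; maximum flow = 14.
In the residual graph, reachable from Hall: {Hall, a, b, d}.
Min-cut edges: b→c (3), d→Exit (11); capacity 3 + 11 = 14.
This cut is saturated, so no flow can exceed 14.

14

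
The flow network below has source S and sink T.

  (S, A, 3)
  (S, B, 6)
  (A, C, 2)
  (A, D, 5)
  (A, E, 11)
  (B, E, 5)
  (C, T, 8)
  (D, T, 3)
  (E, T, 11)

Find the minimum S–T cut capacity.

8

Augment S→A→C→T: bottleneck 2, flow now 2.
Augment S→A→D→T: bottleneck 1, flow now 3.
Augment S→B→E→T: bottleneck 5, flow now 8.
No augmenting path remains; maximum flow = 8.
By max-flow min-cut, the minimum cut capacity equals the max flow.
In the residual graph, reachable from S: {S, B}.
Min-cut edges: S→A (3), B→E (5); capacity 3 + 5 = 8.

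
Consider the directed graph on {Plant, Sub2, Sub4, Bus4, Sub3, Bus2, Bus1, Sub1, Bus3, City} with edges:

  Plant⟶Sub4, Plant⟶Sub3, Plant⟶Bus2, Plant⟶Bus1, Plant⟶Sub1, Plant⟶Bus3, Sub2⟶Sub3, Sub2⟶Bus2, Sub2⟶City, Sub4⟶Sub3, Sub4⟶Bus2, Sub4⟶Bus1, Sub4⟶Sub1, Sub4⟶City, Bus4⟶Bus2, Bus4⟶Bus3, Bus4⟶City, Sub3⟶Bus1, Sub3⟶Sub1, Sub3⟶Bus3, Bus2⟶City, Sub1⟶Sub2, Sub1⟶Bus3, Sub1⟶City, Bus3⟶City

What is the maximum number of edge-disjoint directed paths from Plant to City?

Assign every edge capacity 1; by Menger, the answer equals the max flow.
Path Plant→Sub4→City (+1); total 1.
Path Plant→Bus2→City (+1); total 2.
Path Plant→Sub1→City (+1); total 3.
Path Plant→Bus3→City (+1); total 4.
Path Plant→Sub3→Sub1→Sub2→City (+1); total 5.
No residual Plant→City path; max flow = 5.
Certifying cut of size 5: {Plant→Bus2, Plant→Bus3, Plant→Sub1, Plant→Sub3, Plant→Sub4}.

5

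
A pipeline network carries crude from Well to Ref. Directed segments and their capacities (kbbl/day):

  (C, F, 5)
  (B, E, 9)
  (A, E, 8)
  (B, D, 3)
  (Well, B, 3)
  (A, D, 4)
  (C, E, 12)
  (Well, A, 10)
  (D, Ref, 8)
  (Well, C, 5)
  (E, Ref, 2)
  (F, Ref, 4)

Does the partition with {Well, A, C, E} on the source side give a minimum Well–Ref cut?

No — its capacity is 14, but the minimum cut has capacity 13.

Given cut capacity: 3 + 4 + 5 + 2 = 14.
Augment Well→A→D→Ref: bottleneck 4, flow now 4.
Augment Well→A→E→Ref: bottleneck 2, flow now 6.
Augment Well→B→D→Ref: bottleneck 3, flow now 9.
Augment Well→C→F→Ref: bottleneck 4, flow now 13.
No augmenting path remains; maximum flow = 13.
In the residual graph, reachable from Well: {Well, A, C, E, F}.
Min-cut edges: Well→B (3), A→D (4), E→Ref (2), F→Ref (4); capacity 3 + 4 + 2 + 4 = 13.
Cut capacity 14 exceeds the max flow 13, so it is not minimum.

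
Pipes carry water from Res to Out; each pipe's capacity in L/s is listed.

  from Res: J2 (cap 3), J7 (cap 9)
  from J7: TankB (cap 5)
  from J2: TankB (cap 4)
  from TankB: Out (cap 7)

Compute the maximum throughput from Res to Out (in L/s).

7

Augment Res→J7→TankB→Out: bottleneck 5, flow now 5.
Augment Res→J2→TankB→Out: bottleneck 2, flow now 7.
No augmenting path remains; maximum flow = 7.
In the residual graph, reachable from Res: {Res, J7, J2, TankB}.
Min-cut edges: TankB→Out (7); capacity 7 = 7.
This cut is saturated, so no flow can exceed 7.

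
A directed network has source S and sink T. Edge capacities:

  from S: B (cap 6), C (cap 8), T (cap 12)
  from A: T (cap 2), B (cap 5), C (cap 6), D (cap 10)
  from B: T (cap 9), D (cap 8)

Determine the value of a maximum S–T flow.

18

Augment S→T: bottleneck 12, flow now 12.
Augment S→B→T: bottleneck 6, flow now 18.
No augmenting path remains; maximum flow = 18.
In the residual graph, reachable from S: {S, C}.
Min-cut edges: S→B (6), S→T (12); capacity 6 + 12 = 18.
This cut is saturated, so no flow can exceed 18.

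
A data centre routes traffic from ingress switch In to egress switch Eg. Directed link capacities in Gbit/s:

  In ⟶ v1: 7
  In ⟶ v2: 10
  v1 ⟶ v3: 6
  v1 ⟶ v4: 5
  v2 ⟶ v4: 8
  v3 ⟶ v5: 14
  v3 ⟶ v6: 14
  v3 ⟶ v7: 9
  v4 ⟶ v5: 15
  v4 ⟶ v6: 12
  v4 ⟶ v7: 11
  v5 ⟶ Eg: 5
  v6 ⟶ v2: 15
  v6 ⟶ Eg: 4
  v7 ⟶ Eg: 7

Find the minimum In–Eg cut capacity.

15

Augment In→v1→v3→v5→Eg: bottleneck 5, flow now 5.
Augment In→v1→v3→v6→Eg: bottleneck 1, flow now 6.
Augment In→v1→v4→v6→Eg: bottleneck 1, flow now 7.
Augment In→v2→v4→v6→Eg: bottleneck 2, flow now 9.
Augment In→v2→v4→v7→Eg: bottleneck 6, flow now 15.
No augmenting path remains; maximum flow = 15.
By max-flow min-cut, the minimum cut capacity equals the max flow.
In the residual graph, reachable from In: {In, v2}.
Min-cut edges: In→v1 (7), v2→v4 (8); capacity 7 + 8 = 15.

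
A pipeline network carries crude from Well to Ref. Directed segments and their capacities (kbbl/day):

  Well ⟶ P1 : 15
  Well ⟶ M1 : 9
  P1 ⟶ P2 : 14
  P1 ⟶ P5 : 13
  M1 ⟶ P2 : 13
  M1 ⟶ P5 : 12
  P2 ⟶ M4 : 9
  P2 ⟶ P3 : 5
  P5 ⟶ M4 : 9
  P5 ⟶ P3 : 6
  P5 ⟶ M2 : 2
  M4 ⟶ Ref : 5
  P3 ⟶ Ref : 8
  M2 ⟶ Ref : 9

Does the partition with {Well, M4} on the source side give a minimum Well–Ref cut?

No — its capacity is 29, but the minimum cut has capacity 15.

Given cut capacity: 15 + 9 + 5 = 29.
Augment Well→P1→P2→M4→Ref: bottleneck 5, flow now 5.
Augment Well→P1→P2→P3→Ref: bottleneck 5, flow now 10.
Augment Well→P1→P5→P3→Ref: bottleneck 3, flow now 13.
Augment Well→P1→P5→M2→Ref: bottleneck 2, flow now 15.
No augmenting path remains; maximum flow = 15.
In the residual graph, reachable from Well: {Well, P1, M1, P2, P5, M4, P3}.
Min-cut edges: P5→M2 (2), M4→Ref (5), P3→Ref (8); capacity 2 + 5 + 8 = 15.
Cut capacity 29 exceeds the max flow 15, so it is not minimum.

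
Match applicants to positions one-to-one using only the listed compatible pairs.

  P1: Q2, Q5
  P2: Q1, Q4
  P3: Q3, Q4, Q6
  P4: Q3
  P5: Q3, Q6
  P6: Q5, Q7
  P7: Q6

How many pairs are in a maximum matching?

Unit-capacity flow: source→left, listed edges, right→sink; max matching = max flow.
Augmenting path P1→Q2 (+1); matched 1.
Augmenting path P2→Q1 (+1); matched 2.
Augmenting path P3→Q3 (+1); matched 3.
Augmenting path P5→Q6 (+1); matched 4.
Augmenting path P6→Q5 (+1); matched 5.
Augmenting path P4→Q3→P3→Q4 (+1); matched 6.
No augmenting path remains; maximum matching = 6.
König certificate: {P1, P2, P3, P6, Q3, Q6} is a vertex cover of size 6 (every listed pair touches it), so no matching can be larger.

6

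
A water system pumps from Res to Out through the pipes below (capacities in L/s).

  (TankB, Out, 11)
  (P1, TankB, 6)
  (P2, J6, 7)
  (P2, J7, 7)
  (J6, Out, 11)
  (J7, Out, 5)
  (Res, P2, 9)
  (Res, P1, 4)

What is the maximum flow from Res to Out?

13

Augment Res→P1→TankB→Out: bottleneck 4, flow now 4.
Augment Res→P2→J7→Out: bottleneck 5, flow now 9.
Augment Res→P2→J6→Out: bottleneck 4, flow now 13.
No augmenting path remains; maximum flow = 13.
In the residual graph, reachable from Res: {Res}.
Min-cut edges: Res→P1 (4), Res→P2 (9); capacity 4 + 9 = 13.
This cut is saturated, so no flow can exceed 13.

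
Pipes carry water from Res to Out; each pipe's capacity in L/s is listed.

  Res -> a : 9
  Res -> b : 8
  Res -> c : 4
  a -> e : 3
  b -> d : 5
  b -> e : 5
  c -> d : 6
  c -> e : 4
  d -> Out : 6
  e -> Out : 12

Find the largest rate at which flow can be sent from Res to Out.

15

Augment Res→a→e→Out: bottleneck 3, flow now 3.
Augment Res→b→d→Out: bottleneck 5, flow now 8.
Augment Res→b→e→Out: bottleneck 3, flow now 11.
Augment Res→c→d→Out: bottleneck 1, flow now 12.
Augment Res→c→e→Out: bottleneck 3, flow now 15.
No augmenting path remains; maximum flow = 15.
In the residual graph, reachable from Res: {Res, a}.
Min-cut edges: Res→b (8), Res→c (4), a→e (3); capacity 8 + 4 + 3 = 15.
This cut is saturated, so no flow can exceed 15.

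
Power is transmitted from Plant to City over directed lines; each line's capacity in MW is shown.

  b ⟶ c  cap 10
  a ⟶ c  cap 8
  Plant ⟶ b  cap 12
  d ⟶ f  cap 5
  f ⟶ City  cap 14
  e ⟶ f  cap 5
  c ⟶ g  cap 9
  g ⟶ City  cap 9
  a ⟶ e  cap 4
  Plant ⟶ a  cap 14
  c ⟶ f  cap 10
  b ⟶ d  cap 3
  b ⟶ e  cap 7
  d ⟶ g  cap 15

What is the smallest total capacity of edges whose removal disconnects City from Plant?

Augment Plant→a→c→f→City: bottleneck 8, flow now 8.
Augment Plant→a→e→f→City: bottleneck 4, flow now 12.
Augment Plant→b→c→f→City: bottleneck 2, flow now 14.
Augment Plant→b→c→g→City: bottleneck 8, flow now 22.
Augment Plant→b→d→g→City: bottleneck 1, flow now 23.
No augmenting path remains; maximum flow = 23.
By max-flow min-cut, the minimum cut capacity equals the max flow.
In the residual graph, reachable from Plant: {Plant, a, b, c, d, e, f, g}.
Min-cut edges: f→City (14), g→City (9); capacity 14 + 9 = 23.

23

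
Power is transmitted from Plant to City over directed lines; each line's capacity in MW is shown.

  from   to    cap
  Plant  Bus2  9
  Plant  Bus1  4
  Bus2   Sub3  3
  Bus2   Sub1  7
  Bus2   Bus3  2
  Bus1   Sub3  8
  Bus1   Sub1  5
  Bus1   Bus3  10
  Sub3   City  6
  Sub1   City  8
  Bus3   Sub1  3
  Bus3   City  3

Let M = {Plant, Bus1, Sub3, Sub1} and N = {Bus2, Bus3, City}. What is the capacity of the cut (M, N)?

Edges leaving {Plant, Bus1, Sub3, Sub1}: Plant→Bus2 (9), Bus1→Bus3 (10), Sub3→City (6), Sub1→City (8).
Cut capacity = 9 + 10 + 6 + 8 = 33.

33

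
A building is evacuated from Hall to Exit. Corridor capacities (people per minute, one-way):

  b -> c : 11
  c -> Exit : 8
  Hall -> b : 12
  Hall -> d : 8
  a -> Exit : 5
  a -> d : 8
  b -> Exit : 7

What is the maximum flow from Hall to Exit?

Augment Hall→b→Exit: bottleneck 7, flow now 7.
Augment Hall→b→c→Exit: bottleneck 5, flow now 12.
No augmenting path remains; maximum flow = 12.
In the residual graph, reachable from Hall: {Hall, d}.
Min-cut edges: Hall→b (12); capacity 12 = 12.
This cut is saturated, so no flow can exceed 12.

12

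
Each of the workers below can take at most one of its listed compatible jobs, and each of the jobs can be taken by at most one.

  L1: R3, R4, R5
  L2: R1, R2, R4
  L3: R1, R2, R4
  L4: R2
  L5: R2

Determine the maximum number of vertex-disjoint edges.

Unit-capacity flow: source→left, listed edges, right→sink; max matching = max flow.
Augmenting path L1→R3 (+1); matched 1.
Augmenting path L2→R1 (+1); matched 2.
Augmenting path L3→R2 (+1); matched 3.
Augmenting path L4→R2→L3→R4 (+1); matched 4.
No augmenting path remains; maximum matching = 4.
König certificate: {L1, L2, L3, R2} is a vertex cover of size 4 (every listed pair touches it), so no matching can be larger.

4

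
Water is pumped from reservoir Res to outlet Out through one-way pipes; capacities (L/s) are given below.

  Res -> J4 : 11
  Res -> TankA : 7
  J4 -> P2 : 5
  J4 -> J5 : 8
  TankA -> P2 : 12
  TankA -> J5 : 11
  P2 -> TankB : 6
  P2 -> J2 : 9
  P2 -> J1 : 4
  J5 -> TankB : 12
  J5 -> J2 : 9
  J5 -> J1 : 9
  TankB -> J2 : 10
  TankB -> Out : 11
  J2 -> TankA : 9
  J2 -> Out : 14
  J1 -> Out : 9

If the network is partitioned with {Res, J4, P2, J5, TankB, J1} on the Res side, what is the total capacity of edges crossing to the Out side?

Edges leaving {Res, J4, P2, J5, TankB, J1}: Res→TankA (7), P2→J2 (9), J5→J2 (9), TankB→J2 (10), TankB→Out (11), J1→Out (9).
Cut capacity = 7 + 9 + 9 + 10 + 11 + 9 = 55.

55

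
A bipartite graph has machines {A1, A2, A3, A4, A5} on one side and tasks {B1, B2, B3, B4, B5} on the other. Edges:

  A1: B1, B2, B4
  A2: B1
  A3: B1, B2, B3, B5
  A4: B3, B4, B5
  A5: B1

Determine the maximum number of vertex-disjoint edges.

4

Unit-capacity flow: source→left, listed edges, right→sink; max matching = max flow.
Augmenting path A1→B1 (+1); matched 1.
Augmenting path A3→B2 (+1); matched 2.
Augmenting path A4→B3 (+1); matched 3.
Augmenting path A2→B1→A1→B4 (+1); matched 4.
No augmenting path remains; maximum matching = 4.
König certificate: {A1, A3, A4, B1} is a vertex cover of size 4 (every listed pair touches it), so no matching can be larger.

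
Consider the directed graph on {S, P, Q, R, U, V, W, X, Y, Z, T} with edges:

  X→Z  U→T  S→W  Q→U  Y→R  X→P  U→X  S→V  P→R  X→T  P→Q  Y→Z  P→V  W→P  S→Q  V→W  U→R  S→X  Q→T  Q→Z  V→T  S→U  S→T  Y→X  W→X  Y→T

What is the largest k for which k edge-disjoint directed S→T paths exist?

5

Assign every edge capacity 1; by Menger, the answer equals the max flow.
Path S→T (+1); total 1.
Path S→Q→T (+1); total 2.
Path S→U→T (+1); total 3.
Path S→V→T (+1); total 4.
Path S→X→T (+1); total 5.
No residual S→T path; max flow = 5.
Certifying cut of size 5: {Q→T, S→T, U→T, V→T, X→T}.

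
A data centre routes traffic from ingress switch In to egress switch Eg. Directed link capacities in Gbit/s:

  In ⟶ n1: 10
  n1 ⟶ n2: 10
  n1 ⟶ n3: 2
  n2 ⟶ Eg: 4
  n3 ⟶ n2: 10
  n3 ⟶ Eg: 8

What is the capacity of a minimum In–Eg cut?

6

Augment In→n1→n2→Eg: bottleneck 4, flow now 4.
Augment In→n1→n3→Eg: bottleneck 2, flow now 6.
No augmenting path remains; maximum flow = 6.
By max-flow min-cut, the minimum cut capacity equals the max flow.
In the residual graph, reachable from In: {In, n1, n2}.
Min-cut edges: n1→n3 (2), n2→Eg (4); capacity 2 + 4 = 6.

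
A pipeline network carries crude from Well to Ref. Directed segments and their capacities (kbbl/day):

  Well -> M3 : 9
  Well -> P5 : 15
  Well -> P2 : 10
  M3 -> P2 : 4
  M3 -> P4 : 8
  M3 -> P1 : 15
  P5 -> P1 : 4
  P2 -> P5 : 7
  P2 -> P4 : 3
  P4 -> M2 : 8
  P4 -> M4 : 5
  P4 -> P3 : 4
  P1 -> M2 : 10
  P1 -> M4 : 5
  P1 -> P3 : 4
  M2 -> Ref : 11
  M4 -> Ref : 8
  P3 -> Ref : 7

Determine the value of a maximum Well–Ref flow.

Augment Well→M3→P4→M2→Ref: bottleneck 8, flow now 8.
Augment Well→M3→P1→M2→Ref: bottleneck 1, flow now 9.
Augment Well→P5→P1→M2→Ref: bottleneck 2, flow now 11.
Augment Well→P5→P1→M4→Ref: bottleneck 2, flow now 13.
Augment Well→P2→P4→M4→Ref: bottleneck 3, flow now 16.
No augmenting path remains; maximum flow = 16.
In the residual graph, reachable from Well: {Well, P5, P2}.
Min-cut edges: Well→M3 (9), P5→P1 (4), P2→P4 (3); capacity 9 + 4 + 3 = 16.
This cut is saturated, so no flow can exceed 16.

16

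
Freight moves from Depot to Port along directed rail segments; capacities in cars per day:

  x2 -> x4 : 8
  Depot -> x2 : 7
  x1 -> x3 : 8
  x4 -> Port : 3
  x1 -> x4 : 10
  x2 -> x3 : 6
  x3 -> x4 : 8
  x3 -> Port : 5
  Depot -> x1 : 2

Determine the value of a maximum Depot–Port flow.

Augment Depot→x1→x3→Port: bottleneck 2, flow now 2.
Augment Depot→x2→x3→Port: bottleneck 3, flow now 5.
Augment Depot→x2→x4→Port: bottleneck 3, flow now 8.
No augmenting path remains; maximum flow = 8.
In the residual graph, reachable from Depot: {Depot, x1, x2, x3, x4}.
Min-cut edges: x3→Port (5), x4→Port (3); capacity 5 + 3 = 8.
This cut is saturated, so no flow can exceed 8.

8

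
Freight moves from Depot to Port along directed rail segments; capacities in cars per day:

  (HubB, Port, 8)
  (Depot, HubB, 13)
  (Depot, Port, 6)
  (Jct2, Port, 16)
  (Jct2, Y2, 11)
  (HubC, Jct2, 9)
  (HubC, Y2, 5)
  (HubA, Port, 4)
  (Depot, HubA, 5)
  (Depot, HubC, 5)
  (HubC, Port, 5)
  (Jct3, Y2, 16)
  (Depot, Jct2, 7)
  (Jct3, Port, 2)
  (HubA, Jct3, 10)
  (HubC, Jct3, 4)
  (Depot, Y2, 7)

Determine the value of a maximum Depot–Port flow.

Augment Depot→Port: bottleneck 6, flow now 6.
Augment Depot→HubC→Port: bottleneck 5, flow now 11.
Augment Depot→HubA→Port: bottleneck 4, flow now 15.
Augment Depot→HubB→Port: bottleneck 8, flow now 23.
Augment Depot→Jct2→Port: bottleneck 7, flow now 30.
Augment Depot→HubA→Jct3→Port: bottleneck 1, flow now 31.
No augmenting path remains; maximum flow = 31.
In the residual graph, reachable from Depot: {Depot, HubB, Y2}.
Min-cut edges: Depot→HubC (5), Depot→HubA (5), Depot→Jct2 (7), Depot→Port (6), HubB→Port (8); capacity 5 + 5 + 7 + 6 + 8 = 31.
This cut is saturated, so no flow can exceed 31.

31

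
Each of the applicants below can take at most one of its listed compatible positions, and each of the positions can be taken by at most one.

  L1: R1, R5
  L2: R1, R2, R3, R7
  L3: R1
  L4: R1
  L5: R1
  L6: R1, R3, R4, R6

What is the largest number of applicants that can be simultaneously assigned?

Unit-capacity flow: source→left, listed edges, right→sink; max matching = max flow.
Augmenting path L1→R1 (+1); matched 1.
Augmenting path L2→R2 (+1); matched 2.
Augmenting path L6→R3 (+1); matched 3.
Augmenting path L3→R1→L1→R5 (+1); matched 4.
No augmenting path remains; maximum matching = 4.
König certificate: {L1, L2, L6, R1} is a vertex cover of size 4 (every listed pair touches it), so no matching can be larger.

4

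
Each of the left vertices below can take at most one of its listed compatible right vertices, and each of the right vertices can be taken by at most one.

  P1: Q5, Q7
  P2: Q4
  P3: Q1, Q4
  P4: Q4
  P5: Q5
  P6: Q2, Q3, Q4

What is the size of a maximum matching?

Unit-capacity flow: source→left, listed edges, right→sink; max matching = max flow.
Augmenting path P1→Q5 (+1); matched 1.
Augmenting path P2→Q4 (+1); matched 2.
Augmenting path P3→Q1 (+1); matched 3.
Augmenting path P6→Q2 (+1); matched 4.
Augmenting path P5→Q5→P1→Q7 (+1); matched 5.
No augmenting path remains; maximum matching = 5.
König certificate: {P1, P3, P5, P6, Q4} is a vertex cover of size 5 (every listed pair touches it), so no matching can be larger.

5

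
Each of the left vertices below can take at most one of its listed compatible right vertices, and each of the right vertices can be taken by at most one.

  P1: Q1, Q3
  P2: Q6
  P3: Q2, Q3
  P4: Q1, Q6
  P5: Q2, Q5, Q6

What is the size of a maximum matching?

5

Unit-capacity flow: source→left, listed edges, right→sink; max matching = max flow.
Augmenting path P1→Q1 (+1); matched 1.
Augmenting path P2→Q6 (+1); matched 2.
Augmenting path P3→Q2 (+1); matched 3.
Augmenting path P5→Q5 (+1); matched 4.
Augmenting path P4→Q1→P1→Q3 (+1); matched 5.
No augmenting path remains; maximum matching = 5.
König certificate: {P1, P2, P3, P4, P5} is a vertex cover of size 5 (every listed pair touches it), so no matching can be larger.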